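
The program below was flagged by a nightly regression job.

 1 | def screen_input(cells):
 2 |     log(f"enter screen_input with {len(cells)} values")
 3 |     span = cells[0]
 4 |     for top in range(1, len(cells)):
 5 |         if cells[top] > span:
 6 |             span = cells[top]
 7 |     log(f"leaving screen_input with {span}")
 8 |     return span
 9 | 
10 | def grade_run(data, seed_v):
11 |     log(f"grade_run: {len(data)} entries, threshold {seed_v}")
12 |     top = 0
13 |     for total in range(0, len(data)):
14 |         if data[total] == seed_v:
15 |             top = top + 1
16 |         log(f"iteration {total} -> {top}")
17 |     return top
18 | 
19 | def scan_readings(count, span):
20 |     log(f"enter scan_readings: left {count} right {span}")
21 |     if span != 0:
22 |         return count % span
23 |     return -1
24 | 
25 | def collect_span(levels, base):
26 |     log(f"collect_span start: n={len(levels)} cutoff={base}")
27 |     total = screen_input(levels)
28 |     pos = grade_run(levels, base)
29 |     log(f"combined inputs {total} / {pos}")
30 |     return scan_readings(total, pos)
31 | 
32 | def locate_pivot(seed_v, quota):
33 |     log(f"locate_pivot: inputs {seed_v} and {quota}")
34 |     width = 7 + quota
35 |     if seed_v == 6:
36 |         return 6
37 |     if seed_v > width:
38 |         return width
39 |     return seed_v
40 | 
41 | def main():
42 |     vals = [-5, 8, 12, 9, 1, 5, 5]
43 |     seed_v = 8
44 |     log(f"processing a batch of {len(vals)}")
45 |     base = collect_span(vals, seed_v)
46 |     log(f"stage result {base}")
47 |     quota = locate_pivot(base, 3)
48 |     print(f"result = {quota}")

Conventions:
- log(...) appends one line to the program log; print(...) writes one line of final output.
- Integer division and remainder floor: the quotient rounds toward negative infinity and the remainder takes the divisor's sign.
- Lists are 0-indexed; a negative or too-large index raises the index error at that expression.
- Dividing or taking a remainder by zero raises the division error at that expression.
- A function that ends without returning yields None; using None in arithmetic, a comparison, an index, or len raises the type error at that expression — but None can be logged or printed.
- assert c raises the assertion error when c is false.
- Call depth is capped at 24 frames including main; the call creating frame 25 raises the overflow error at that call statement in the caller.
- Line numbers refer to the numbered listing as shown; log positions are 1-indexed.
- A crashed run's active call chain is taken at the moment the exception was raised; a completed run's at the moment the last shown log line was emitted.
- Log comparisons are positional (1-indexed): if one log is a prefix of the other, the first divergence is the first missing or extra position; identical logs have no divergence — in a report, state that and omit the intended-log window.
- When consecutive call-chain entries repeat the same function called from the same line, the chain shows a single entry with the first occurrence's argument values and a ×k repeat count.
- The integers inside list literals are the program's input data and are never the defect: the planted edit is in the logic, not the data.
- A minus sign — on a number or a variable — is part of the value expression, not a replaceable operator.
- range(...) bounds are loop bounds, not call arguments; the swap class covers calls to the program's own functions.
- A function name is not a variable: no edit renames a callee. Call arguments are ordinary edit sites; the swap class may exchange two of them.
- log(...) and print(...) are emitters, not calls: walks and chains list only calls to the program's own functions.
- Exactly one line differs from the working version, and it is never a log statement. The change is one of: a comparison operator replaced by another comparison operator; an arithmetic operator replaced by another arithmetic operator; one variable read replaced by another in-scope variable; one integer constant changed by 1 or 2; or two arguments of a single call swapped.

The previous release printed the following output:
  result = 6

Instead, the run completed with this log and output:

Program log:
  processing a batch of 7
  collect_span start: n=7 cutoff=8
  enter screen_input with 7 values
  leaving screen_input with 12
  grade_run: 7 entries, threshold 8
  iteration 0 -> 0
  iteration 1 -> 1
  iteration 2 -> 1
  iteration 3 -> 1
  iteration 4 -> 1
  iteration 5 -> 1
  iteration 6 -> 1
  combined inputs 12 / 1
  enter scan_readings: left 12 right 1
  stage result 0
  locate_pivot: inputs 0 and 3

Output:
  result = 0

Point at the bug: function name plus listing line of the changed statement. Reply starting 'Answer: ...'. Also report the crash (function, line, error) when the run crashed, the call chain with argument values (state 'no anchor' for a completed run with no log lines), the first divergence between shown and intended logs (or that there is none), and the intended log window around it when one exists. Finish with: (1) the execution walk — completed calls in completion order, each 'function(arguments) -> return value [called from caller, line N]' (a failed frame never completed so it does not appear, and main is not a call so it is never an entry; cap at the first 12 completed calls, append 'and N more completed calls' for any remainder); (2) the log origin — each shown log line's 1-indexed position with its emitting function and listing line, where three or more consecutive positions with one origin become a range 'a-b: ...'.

Answer: the defect is in locate_pivot at line 35.
Key observation: The two runs log identically and part ways only at the printed values.
Call chain: main -> locate_pivot(0, 3) (called at line 47).
First divergence: none (the log streams are identical).
Execution walk:
  screen_input([-5, 8, 12, 9, 1, 5, 5]) -> 12  [called from collect_span, line 27]
  grade_run([-5, 8, 12, 9, 1, 5, 5], 8) -> 1  [called from collect_span, line 28]
  scan_readings(12, 1) -> 0  [called from collect_span, line 30]
  collect_span([-5, 8, 12, 9, 1, 5, 5], 8) -> 0  [called from main, line 45]
  locate_pivot(0, 3) -> 0  [called from main, line 47]
Log origin:
  1 — main, line 44
  2 — collect_span, line 26
  3 — screen_input, line 2
  4 — screen_input, line 7
  5 — grade_run, line 11
  6-12 — grade_run, line 16
  13 — collect_span, line 29
  14 — scan_readings, line 20
  15 — main, line 46
  16 — locate_pivot, line 33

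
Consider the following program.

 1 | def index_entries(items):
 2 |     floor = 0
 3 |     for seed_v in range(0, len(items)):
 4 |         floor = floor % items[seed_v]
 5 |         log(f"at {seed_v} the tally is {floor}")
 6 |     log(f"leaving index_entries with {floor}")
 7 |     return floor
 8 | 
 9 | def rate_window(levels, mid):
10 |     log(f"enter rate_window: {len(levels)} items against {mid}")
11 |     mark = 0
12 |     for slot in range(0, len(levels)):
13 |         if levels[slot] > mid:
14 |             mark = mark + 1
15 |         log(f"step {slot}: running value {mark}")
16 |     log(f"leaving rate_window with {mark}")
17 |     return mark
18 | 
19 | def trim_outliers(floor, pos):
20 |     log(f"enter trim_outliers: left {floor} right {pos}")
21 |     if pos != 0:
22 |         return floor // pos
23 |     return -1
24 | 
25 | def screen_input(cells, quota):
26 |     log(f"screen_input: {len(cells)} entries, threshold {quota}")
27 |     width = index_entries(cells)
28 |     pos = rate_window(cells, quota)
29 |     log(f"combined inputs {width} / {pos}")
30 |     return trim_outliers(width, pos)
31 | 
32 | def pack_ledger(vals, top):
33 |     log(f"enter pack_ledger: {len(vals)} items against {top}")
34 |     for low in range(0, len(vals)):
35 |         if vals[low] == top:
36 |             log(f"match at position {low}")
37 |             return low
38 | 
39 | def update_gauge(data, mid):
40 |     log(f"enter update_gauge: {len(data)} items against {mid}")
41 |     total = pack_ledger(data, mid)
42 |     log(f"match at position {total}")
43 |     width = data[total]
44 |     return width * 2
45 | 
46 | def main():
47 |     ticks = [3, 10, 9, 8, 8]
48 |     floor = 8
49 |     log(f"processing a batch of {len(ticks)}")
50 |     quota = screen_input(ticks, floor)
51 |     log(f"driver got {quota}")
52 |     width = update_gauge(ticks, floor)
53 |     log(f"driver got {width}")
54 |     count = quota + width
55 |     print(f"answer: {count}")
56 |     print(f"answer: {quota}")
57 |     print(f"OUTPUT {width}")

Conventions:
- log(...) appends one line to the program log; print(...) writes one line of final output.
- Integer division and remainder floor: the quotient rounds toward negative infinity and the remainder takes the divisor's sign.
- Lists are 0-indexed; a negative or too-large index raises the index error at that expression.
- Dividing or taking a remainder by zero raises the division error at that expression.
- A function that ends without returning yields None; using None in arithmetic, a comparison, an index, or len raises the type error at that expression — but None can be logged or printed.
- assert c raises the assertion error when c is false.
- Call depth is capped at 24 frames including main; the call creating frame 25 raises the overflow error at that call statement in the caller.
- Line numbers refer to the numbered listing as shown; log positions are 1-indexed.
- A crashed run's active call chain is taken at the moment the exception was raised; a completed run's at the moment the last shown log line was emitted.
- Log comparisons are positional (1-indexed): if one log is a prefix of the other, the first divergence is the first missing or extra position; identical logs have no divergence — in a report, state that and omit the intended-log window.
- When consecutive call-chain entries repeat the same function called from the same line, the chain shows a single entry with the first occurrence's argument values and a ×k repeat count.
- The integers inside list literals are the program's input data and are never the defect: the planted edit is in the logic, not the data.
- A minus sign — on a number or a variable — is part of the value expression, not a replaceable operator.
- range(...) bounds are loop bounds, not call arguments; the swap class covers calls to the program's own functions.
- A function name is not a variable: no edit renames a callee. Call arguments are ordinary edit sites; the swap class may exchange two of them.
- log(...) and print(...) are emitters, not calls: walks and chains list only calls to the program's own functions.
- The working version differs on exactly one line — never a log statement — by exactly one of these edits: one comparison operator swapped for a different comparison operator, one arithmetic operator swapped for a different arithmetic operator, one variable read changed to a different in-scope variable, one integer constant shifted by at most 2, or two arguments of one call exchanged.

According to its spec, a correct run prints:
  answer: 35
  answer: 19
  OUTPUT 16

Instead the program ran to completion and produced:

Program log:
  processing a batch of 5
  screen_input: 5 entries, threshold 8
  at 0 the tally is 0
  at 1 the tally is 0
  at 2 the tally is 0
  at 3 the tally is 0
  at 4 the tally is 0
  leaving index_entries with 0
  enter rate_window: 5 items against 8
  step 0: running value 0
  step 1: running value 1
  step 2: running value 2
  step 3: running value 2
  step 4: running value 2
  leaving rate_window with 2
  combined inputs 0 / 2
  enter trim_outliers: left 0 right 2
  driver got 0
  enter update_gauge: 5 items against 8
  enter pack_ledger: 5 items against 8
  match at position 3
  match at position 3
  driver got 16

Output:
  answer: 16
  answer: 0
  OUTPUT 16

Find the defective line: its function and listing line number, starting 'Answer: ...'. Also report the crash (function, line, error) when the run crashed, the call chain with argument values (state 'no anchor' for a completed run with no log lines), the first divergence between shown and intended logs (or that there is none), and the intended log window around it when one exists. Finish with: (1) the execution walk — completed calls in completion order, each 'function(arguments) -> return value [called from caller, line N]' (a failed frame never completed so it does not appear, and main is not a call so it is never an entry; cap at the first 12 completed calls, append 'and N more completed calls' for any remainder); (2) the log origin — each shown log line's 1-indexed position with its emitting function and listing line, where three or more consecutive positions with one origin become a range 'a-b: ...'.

Answer: the defect is in index_entries at line 4.
Core observation: Log line 3 is where behavior first shows: 'at 0 the tally is 0' appears instead of 'at 0 the tally is 3'.
Call chain: main.
First divergence: position 3; shown 'at 0 the tally is 0' vs intended 'at 0 the tally is 3'.
Intended log window:
  1: processing a batch of 5
  2: screen_input: 5 entries, threshold 8
  3: at 0 the tally is 3
  4: at 1 the tally is 13
Execution walk:
  index_entries([3, 10, 9, 8, 8]) -> 0  [called from screen_input, line 27]
  rate_window([3, 10, 9, 8, 8], 8) -> 2  [called from screen_input, line 28]
  trim_outliers(0, 2) -> 0  [called from screen_input, line 30]
  screen_input([3, 10, 9, 8, 8], 8) -> 0  [called from main, line 50]
  pack_ledger([3, 10, 9, 8, 8], 8) -> 3  [called from update_gauge, line 41]
  update_gauge([3, 10, 9, 8, 8], 8) -> 16  [called from main, line 52]
Log origins:
  1 — main, line 49
  2 — screen_input, line 26
  3-7 — index_entries, line 5
  8 — index_entries, line 6
  9 — rate_window, line 10
  10-14 — rate_window, line 15
  15 — rate_window, line 16
  16 — screen_input, line 29
  17 — trim_outliers, line 20
  18 — main, line 51
  19 — update_gauge, line 40
  20 — pack_ledger, line 33
  21 — pack_ledger, line 36
  22 — update_gauge, line 42
  23 — main, line 53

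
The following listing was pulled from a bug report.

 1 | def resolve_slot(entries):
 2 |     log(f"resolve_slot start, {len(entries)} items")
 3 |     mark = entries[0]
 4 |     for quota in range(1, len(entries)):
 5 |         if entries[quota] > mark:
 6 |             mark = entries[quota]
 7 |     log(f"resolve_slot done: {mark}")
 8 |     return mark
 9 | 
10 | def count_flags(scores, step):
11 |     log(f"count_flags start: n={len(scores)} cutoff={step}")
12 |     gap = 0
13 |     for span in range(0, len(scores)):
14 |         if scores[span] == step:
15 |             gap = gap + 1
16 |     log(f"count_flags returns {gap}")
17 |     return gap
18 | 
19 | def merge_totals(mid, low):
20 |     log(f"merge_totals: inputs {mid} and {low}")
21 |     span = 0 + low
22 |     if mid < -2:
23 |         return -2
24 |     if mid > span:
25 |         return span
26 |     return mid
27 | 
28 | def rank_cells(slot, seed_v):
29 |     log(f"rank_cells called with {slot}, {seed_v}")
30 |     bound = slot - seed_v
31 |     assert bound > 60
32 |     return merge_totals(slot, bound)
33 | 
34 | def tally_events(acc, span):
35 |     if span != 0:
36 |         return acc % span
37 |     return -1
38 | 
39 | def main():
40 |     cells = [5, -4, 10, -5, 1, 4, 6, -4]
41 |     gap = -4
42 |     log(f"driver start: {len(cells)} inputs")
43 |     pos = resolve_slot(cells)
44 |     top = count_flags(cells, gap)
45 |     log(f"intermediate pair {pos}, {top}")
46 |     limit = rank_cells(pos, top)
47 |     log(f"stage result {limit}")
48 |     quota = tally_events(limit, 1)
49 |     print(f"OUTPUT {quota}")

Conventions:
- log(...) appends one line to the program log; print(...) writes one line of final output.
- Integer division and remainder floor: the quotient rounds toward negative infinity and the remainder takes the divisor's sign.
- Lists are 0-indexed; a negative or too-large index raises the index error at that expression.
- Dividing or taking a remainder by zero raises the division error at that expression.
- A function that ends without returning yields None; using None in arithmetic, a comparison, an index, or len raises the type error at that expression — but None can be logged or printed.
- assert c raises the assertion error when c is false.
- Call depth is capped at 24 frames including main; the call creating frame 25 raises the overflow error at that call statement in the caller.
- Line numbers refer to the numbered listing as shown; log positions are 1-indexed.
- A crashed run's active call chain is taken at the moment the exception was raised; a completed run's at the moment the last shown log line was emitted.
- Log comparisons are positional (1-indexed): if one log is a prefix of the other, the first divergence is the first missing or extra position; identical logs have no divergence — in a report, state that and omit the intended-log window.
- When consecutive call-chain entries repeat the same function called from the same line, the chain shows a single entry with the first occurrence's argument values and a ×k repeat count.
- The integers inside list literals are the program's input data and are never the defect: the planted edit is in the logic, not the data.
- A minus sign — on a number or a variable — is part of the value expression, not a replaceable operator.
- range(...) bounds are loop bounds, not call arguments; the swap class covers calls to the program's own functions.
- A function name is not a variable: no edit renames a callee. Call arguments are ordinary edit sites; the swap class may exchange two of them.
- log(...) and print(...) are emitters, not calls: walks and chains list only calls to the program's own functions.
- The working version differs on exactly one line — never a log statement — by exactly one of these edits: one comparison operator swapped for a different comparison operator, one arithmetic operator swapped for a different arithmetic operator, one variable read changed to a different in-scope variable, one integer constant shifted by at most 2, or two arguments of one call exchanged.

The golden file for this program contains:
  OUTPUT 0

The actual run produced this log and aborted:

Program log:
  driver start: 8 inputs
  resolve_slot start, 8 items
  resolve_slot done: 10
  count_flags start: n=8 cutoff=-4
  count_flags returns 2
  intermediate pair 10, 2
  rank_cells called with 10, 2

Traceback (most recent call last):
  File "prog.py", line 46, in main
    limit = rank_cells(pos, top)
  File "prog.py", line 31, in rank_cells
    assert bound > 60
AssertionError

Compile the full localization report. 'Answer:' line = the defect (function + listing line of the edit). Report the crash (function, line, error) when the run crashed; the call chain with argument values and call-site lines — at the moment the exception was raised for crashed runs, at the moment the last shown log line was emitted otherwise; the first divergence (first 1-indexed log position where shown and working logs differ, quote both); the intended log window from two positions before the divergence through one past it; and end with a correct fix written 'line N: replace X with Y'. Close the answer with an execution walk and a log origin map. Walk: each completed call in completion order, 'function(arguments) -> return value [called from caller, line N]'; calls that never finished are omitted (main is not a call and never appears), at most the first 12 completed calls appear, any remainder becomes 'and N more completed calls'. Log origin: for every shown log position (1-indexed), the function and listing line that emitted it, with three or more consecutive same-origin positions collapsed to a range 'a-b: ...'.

Answer: the defect is in rank_cells at line 31.
Core observation: The log ends early — 7 lines, where the working version next logs 'merge_totals: inputs 10 and 8'.
Crash: rank_cells, line 31, AssertionError.
Call chain: main -> rank_cells(10, 2) (called at line 46).
First divergence: position 8 (shown log ended at 7 lines; the working version continues: 'merge_totals: inputs 10 and 8').
Intended log window:
  6: intermediate pair 10, 2
  7: rank_cells called with 10, 2
  8: merge_totals: inputs 10 and 8
  9: stage result 8
Execution walk:
  resolve_slot([5, -4, 10, -5, 1, 4, 6, -4]) -> 10  [called from main, line 43]
  count_flags([5, -4, 10, -5, 1, 4, 6, -4], -4) -> 2  [called from main, line 44]
Log line origins:
  1: from main, line 42
  2: from resolve_slot, line 2
  3: from resolve_slot, line 7
  4: from count_flags, line 11
  5: from count_flags, line 16
  6: from main, line 45
  7: from rank_cells, line 29
A correct fix: line 31: replace `>` with `<=`.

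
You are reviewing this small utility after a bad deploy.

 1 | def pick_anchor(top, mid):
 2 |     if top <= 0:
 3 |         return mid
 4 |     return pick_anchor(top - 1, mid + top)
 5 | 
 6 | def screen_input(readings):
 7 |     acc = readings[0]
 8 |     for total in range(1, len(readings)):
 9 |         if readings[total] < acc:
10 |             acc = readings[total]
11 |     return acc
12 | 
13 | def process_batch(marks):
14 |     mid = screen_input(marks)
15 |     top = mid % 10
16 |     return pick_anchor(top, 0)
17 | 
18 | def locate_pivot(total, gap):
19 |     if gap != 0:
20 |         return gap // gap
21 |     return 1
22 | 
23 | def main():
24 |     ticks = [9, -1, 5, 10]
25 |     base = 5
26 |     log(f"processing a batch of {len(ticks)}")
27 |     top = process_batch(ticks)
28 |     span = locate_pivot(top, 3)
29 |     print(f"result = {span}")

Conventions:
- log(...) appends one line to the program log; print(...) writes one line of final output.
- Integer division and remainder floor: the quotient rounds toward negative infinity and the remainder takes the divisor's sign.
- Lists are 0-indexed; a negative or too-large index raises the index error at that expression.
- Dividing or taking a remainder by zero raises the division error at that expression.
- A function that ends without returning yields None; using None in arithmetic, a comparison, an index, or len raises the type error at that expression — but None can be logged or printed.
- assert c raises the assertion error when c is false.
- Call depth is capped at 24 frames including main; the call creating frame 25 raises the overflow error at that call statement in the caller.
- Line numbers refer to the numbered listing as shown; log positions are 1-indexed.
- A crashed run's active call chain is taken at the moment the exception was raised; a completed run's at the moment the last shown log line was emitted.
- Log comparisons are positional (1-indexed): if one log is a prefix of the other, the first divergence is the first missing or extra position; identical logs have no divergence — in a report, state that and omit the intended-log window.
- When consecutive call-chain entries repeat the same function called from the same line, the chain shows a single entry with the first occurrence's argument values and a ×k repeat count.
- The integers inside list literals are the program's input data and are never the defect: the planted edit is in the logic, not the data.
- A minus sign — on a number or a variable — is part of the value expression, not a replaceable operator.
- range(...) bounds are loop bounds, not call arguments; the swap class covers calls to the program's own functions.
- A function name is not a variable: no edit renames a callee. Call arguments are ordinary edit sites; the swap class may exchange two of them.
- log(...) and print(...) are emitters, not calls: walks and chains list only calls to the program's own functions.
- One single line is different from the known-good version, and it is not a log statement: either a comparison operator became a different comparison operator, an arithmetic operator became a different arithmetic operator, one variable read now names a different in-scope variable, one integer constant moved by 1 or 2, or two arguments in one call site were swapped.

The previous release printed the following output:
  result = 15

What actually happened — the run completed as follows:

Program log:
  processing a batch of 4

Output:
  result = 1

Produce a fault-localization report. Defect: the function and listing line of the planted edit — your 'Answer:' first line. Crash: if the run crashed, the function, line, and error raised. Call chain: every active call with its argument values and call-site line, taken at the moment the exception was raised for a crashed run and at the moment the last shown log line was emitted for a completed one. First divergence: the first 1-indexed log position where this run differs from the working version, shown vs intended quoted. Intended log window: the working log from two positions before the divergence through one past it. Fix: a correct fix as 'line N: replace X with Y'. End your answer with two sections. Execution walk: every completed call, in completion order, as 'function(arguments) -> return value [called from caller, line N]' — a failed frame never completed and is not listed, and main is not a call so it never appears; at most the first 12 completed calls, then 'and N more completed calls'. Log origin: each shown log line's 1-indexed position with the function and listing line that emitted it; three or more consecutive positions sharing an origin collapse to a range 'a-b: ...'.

Answer: the defect is in locate_pivot at line 20.
Key fact: The two runs log identically and part ways only at the printed values.
Call chain: main.
First divergence: there is none — every log position agrees.
Execution walk:
  screen_input([9, -1, 5, 10]) -> -1  [called from process_batch, line 14]
  pick_anchor(0, 45) -> 45  [called from pick_anchor, line 4]
  pick_anchor(1, 44) -> 45  [called from pick_anchor, line 4]
  pick_anchor(2, 42) -> 45  [called from pick_anchor, line 4]
  pick_anchor(3, 39) -> 45  [called from pick_anchor, line 4]
  pick_anchor(4, 35) -> 45  [called from pick_anchor, line 4]
  pick_anchor(5, 30) -> 45  [called from pick_anchor, line 4]
  pick_anchor(6, 24) -> 45  [called from pick_anchor, line 4]
  pick_anchor(7, 17) -> 45  [called from pick_anchor, line 4]
  pick_anchor(8, 9) -> 45  [called from pick_anchor, line 4]
  pick_anchor(9, 0) -> 45  [called from process_batch, line 16]
  process_batch([9, -1, 5, 10]) -> 45  [called from main, line 27]
  ... and 1 more completed call
Log origins:
  1: from main, line 26
A correct fix: line 20: replace `gap // gap` with `total // gap`.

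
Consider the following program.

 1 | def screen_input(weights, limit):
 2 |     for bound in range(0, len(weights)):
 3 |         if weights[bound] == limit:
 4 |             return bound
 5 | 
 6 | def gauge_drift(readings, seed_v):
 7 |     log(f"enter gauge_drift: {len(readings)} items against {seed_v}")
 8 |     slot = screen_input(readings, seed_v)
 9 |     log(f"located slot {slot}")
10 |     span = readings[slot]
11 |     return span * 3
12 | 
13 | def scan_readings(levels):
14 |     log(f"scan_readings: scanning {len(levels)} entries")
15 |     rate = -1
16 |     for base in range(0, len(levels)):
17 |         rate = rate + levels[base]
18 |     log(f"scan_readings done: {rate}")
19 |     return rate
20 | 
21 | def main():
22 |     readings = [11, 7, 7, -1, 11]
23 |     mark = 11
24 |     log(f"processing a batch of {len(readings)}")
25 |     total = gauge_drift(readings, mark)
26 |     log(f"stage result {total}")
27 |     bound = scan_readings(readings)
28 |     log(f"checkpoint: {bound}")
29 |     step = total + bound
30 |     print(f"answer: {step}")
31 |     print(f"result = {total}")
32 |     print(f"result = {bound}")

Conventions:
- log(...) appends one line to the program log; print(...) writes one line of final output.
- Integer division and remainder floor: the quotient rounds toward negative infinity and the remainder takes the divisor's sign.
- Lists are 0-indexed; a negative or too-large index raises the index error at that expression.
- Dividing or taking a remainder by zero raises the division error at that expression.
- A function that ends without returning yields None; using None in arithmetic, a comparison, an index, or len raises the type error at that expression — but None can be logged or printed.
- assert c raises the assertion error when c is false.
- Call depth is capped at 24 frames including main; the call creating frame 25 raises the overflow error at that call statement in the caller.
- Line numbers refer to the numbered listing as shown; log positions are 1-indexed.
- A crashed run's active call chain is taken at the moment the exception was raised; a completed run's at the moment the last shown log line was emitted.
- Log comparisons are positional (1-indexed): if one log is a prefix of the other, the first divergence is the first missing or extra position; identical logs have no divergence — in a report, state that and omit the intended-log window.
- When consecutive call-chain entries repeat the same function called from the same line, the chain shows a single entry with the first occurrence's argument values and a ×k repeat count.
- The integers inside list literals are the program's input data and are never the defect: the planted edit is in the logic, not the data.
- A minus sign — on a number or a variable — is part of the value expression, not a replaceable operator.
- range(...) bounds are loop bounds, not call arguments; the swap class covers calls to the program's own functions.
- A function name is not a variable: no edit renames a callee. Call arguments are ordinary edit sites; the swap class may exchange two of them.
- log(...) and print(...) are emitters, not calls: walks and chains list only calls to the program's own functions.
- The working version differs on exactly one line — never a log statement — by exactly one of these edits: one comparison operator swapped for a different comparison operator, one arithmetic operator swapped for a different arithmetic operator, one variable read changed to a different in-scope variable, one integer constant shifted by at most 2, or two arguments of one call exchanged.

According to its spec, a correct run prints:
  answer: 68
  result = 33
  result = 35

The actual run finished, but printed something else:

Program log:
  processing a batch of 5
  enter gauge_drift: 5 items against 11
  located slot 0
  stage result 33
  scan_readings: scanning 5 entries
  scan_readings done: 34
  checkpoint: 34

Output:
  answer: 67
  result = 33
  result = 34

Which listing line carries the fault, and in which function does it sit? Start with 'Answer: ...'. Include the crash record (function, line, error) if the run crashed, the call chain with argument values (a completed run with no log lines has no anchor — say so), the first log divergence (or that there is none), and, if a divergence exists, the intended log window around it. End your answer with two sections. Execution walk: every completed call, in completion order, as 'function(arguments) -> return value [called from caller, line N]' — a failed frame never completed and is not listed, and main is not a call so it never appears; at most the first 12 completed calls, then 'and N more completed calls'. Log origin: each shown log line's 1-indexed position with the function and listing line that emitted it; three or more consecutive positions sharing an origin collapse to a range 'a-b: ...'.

Answer: the defect is in scan_readings at line 15.
Key fact: The log first diverges at position 6: the faulty run prints 'scan_readings done: 34' where the working version prints 'scan_readings done: 35'.
Call chain: main.
First divergence: position 6 — shown 'scan_readings done: 34', intended 'scan_readings done: 35'.
Intended log window:
  4: stage result 33
  5: scan_readings: scanning 5 entries
  6: scan_readings done: 35
  7: checkpoint: 35
Execution walk:
  screen_input([11, 7, 7, -1, 11], 11) -> 0  [called from gauge_drift, line 8]
  gauge_drift([11, 7, 7, -1, 11], 11) -> 33  [called from main, line 25]
  scan_readings([11, 7, 7, -1, 11]) -> 34  [called from main, line 27]
Log origins:
  1: logged in main at line 24
  2: logged in gauge_drift at line 7
  3: logged in gauge_drift at line 9
  4: logged in main at line 26
  5: logged in scan_readings at line 14
  6: logged in scan_readings at line 18
  7: logged in main at line 28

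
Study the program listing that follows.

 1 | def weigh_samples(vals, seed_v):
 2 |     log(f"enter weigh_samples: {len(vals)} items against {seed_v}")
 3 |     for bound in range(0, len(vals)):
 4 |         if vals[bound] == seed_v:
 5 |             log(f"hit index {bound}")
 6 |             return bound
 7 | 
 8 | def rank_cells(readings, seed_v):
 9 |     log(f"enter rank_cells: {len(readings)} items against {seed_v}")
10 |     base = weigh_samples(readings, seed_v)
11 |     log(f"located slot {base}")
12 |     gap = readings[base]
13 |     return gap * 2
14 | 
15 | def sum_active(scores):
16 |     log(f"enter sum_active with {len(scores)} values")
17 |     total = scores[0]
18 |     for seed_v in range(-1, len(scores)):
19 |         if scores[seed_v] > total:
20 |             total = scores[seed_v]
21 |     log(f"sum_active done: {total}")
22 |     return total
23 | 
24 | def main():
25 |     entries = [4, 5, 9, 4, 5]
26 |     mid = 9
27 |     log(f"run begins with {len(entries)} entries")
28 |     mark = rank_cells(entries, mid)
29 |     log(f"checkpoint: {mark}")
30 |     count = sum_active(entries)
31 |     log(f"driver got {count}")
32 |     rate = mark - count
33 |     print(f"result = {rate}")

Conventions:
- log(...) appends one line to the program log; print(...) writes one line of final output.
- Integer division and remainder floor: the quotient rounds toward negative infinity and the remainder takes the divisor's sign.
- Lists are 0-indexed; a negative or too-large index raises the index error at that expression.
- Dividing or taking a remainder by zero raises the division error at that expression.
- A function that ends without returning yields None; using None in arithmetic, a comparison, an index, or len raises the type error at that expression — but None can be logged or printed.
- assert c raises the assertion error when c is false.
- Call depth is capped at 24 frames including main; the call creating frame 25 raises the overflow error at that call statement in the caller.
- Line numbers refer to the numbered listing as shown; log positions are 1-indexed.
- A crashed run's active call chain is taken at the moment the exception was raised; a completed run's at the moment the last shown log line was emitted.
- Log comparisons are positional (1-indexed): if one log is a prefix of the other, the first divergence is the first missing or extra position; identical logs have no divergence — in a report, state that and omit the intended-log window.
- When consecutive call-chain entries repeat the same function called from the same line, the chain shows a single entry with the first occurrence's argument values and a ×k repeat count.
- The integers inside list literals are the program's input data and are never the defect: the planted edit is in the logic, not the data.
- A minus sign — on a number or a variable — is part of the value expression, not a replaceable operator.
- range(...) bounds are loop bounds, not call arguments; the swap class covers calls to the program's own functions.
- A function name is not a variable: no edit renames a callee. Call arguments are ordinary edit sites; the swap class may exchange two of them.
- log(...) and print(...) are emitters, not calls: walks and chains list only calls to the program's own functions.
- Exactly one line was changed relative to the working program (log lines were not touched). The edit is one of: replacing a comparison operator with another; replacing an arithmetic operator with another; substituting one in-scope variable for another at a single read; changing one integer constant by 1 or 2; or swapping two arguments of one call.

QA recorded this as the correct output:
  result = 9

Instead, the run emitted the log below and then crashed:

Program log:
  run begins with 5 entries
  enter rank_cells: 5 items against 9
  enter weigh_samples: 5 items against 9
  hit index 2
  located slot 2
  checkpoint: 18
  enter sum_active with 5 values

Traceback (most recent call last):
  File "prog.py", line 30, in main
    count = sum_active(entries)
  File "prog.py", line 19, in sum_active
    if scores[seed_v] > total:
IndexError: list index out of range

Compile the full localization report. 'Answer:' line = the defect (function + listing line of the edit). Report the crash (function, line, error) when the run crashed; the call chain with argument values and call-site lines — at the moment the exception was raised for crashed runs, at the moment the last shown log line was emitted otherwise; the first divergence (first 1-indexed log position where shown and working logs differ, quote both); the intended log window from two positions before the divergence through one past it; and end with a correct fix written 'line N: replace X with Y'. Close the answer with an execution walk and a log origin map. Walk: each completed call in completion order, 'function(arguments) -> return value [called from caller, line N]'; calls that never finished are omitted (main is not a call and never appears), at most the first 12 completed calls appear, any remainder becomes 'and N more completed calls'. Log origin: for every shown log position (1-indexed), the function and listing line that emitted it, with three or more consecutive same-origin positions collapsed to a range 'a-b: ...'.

Answer: the defect is in sum_active at line 18.
Key observation: The faulty run's log stops after 7 lines; the working version's next line would be 'sum_active done: 9'.
Crash: sum_active, line 19, IndexError.
Call chain: main -> sum_active([4, 5, 9, 4, 5]) (called at line 30).
First divergence: position 8; the shown log stops at 7 lines while the working version next logs 'sum_active done: 9'.
Intended log window:
  6: checkpoint: 18
  7: enter sum_active with 5 values
  8: sum_active done: 9
  9: driver got 9
Execution walk:
  weigh_samples([4, 5, 9, 4, 5], 9) -> 2  [called from rank_cells, line 10]
  rank_cells([4, 5, 9, 4, 5], 9) -> 18  [called from main, line 28]
Log origin:
  1: logged in main at line 27
  2: logged in rank_cells at line 9
  3: logged in weigh_samples at line 2
  4: logged in weigh_samples at line 5
  5: logged in rank_cells at line 11
  6: logged in main at line 29
  7: logged in sum_active at line 16
A correct fix: line 18: replace `-1` with `1`.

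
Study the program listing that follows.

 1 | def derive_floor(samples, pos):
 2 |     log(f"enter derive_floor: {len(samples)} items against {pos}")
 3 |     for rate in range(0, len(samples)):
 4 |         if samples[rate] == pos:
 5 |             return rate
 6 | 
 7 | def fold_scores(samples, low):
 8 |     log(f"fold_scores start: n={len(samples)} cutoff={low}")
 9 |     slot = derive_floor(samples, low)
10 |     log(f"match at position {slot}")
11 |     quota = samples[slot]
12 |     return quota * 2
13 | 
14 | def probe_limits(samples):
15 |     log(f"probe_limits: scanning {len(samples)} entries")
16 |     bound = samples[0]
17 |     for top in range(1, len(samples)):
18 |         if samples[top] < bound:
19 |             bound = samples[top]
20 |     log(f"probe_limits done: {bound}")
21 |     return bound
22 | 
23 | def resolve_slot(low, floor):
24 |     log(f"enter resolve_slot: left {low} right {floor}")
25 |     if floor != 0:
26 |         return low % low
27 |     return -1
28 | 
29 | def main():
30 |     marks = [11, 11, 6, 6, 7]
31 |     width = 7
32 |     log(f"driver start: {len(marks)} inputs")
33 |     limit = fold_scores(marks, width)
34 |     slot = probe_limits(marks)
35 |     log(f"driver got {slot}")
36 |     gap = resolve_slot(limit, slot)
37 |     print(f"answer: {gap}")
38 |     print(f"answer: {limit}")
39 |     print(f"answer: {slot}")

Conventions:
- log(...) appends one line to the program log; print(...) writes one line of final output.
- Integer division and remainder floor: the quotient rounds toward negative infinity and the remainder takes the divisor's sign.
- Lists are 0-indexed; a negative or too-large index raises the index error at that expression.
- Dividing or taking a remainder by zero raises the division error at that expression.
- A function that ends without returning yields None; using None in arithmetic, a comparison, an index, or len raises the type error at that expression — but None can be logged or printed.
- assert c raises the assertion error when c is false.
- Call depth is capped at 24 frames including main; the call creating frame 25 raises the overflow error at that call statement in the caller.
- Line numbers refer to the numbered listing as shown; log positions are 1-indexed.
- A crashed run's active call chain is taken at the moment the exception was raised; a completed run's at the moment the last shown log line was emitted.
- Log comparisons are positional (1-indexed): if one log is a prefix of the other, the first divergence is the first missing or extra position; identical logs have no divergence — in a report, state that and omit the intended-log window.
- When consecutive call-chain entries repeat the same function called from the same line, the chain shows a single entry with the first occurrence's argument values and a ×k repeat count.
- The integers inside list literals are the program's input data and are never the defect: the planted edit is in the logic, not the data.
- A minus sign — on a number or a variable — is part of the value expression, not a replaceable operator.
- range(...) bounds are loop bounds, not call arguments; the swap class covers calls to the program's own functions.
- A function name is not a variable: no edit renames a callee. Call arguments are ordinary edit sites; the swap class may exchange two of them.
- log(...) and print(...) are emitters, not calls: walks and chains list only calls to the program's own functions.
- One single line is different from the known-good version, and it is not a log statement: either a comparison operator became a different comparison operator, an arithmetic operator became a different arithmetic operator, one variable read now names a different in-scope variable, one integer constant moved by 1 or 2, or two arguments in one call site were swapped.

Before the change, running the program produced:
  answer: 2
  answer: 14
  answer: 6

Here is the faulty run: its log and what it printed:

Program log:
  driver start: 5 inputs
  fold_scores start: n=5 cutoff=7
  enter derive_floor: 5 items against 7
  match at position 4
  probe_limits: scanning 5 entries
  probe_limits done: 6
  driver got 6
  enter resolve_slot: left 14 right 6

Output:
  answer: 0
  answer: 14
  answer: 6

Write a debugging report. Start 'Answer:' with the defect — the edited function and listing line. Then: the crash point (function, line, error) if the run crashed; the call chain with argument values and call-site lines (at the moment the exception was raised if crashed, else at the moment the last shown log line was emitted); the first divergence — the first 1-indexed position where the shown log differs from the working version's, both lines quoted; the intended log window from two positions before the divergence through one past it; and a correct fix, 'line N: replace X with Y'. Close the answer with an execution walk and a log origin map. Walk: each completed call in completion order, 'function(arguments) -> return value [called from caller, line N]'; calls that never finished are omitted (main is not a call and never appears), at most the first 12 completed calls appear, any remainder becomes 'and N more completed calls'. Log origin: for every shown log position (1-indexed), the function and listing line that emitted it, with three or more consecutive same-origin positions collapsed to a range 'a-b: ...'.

Answer: the defect is in resolve_slot at line 26.
The tell: Every logged value matches the working version; the printed result is what differs.
Call chain: main -> resolve_slot(14, 6) (called at line 36).
First divergence: none (the log streams are identical).
Execution walk:
  derive_floor([11, 11, 6, 6, 7], 7) -> 4  [called from fold_scores, line 9]
  fold_scores([11, 11, 6, 6, 7], 7) -> 14  [called from main, line 33]
  probe_limits([11, 11, 6, 6, 7]) -> 6  [called from main, line 34]
  resolve_slot(14, 6) -> 0  [called from main, line 36]
Log origins:
  1: from main, line 32
  2: from fold_scores, line 8
  3: from derive_floor, line 2
  4: from fold_scores, line 10
  5: from probe_limits, line 15
  6: from probe_limits, line 20
  7: from main, line 35
  8: from resolve_slot, line 24
A correct fix: line 26: replace `low % low` with `low % floor`.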